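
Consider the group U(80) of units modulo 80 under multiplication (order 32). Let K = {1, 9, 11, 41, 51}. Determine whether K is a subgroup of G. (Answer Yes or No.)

No

|K| = 5 does not divide |G| = 32, so by Lagrange K is not a subgroup.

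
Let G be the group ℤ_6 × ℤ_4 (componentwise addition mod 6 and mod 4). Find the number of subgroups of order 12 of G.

|G| = 24 and 12 | 24, so subgroups of order 12 are possible by Lagrange.
The subgroups of order 12 are: {(0,0), (0,1), (0,2), (0,3), (2,0), (2,1), (2,2), (2,3), (4,0), (4,1), (4,2), (4,3)}; {(0,0), (0,2), (1,0), (1,2), (2,0), (2,2), (3,0), (3,2), (4,0), (4,2), (5,0), (5,2)}; {(0,0), (0,2), (1,1), (1,3), (2,0), (2,2), (3,1), (3,3), (4,0), (4,2), (5,1), (5,3)}.
So G has 3 subgroups of order 12.

3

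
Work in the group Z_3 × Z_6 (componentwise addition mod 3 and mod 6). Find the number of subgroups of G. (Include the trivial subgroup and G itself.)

|G| = 18, so by Lagrange every subgroup order divides 18. Divisors: 1, 2, 3, 6, 9, 18.
Subgroups by order — order 1: 1; order 2: 1; order 3: 4; order 6: 4; order 9: 1; order 18: 1.
Total: 1 + 1 + 4 + 4 + 1 + 1 = 12.

12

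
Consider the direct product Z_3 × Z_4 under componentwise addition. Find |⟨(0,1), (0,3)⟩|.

4

|⟨(0,1)⟩| = 4 and |⟨(0,3)⟩| = 4, so |H| is a multiple of lcm(4, 4) = 4 and divides |G| = 12.
Closing under the operation: H = {(0,0), (0,1), (0,2), (0,3)}, so |H| = 4.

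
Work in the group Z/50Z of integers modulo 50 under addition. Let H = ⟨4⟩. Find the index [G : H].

2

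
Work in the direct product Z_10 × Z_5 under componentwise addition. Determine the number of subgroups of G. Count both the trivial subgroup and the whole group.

|G| = 50, so by Lagrange every subgroup order divides 50. Divisors: 1, 2, 5, 10, 25, 50.
Subgroups by order — order 1: 1; order 2: 1; order 5: 6; order 10: 6; order 25: 1; order 50: 1.
Total: 1 + 1 + 6 + 6 + 1 + 1 = 16.

16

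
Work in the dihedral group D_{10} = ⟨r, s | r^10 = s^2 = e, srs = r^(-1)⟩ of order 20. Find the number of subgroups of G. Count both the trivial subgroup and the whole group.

22

|G| = 20, so by Lagrange every subgroup order divides 20. Divisors: 1, 2, 4, 5, 10, 20.
Subgroups by order — order 1: 1; order 2: 11; order 4: 5; order 5: 1; order 10: 3; order 20: 1.
Total: 1 + 11 + 5 + 1 + 3 + 1 = 22.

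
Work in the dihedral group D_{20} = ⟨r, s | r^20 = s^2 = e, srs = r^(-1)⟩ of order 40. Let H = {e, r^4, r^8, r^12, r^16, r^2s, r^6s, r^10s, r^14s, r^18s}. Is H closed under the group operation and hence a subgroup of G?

Yes

|H| = 10 divides |G| = 40, consistent with Lagrange.
H contains the identity, every element's inverse is in H, and H is closed under ·: it is a subgroup.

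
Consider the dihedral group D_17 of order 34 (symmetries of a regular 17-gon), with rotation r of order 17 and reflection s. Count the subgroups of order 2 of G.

17

|G| = 34 and 2 | 34, so subgroups of order 2 are possible by Lagrange.
The subgroups of order 2 are: {e, r^10s}; {e, r^11s}; {e, r^12s}; {e, r^13s}; … (17 in all).
So G has 17 subgroups of order 2.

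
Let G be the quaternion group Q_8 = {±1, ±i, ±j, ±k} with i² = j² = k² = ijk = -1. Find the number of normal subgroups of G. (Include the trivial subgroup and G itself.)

6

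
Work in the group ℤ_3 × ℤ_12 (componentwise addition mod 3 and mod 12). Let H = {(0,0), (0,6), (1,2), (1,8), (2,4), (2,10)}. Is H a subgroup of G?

Yes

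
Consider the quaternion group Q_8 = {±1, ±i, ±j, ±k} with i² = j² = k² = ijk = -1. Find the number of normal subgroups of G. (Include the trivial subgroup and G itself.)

6

G has 6 subgroups. Checking conjugation-invariance by order — order 1: 1/1 normal; order 2: 1/1 normal; order 4: 3/3 normal; order 8: 1/1 normal.
Total normal subgroups: 6.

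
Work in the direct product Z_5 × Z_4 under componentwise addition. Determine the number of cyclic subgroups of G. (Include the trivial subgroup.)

6

Group the elements of G by the cyclic subgroup they generate; each cyclic subgroup of order d accounts for φ(d) elements.
Cyclic subgroups by order — order 1: 1; order 2: 1; order 4: 1; order 5: 1; order 10: 1; order 20: 1.
Total: 6.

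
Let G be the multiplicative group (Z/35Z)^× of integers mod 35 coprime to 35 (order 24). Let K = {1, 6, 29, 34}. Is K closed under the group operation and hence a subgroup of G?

Yes

|K| = 4 divides |G| = 24, consistent with Lagrange.
K contains the identity, every element's inverse is in K, and K is closed under ·: it is a subgroup.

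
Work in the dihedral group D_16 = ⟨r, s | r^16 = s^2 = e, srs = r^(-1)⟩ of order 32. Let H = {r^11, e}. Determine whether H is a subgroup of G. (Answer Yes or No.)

No

r^11 ∈ H but its inverse r^5 ∉ H, so H is not a subgroup.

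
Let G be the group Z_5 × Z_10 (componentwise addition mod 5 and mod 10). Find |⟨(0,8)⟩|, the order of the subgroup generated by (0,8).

5

The order of (0,8) in Z_5 × Z_10 is lcm(ord(0) in Z_5, ord(8) in Z_10).
ord(0) = 1 and ord(8) = 5, so |⟨(0,8)⟩| = lcm(1, 5) = 5.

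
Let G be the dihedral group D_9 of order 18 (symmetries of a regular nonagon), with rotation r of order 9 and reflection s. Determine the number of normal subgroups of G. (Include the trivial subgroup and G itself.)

G has 16 subgroups. Checking conjugation-invariance by order — order 1: 1/1 normal; order 2: 0/9 normal; order 3: 1/1 normal; order 6: 0/3 normal; order 9: 1/1 normal; order 18: 1/1 normal.
Total normal subgroups: 4.

4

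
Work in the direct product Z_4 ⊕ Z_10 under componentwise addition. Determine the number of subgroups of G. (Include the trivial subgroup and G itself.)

16

|G| = 40, so by Lagrange every subgroup order divides 40. Divisors: 1, 2, 4, 5, 8, 10, 20, 40.
Subgroups by order — order 1: 1; order 2: 3; order 4: 3; order 5: 1; order 8: 1; order 10: 3; order 20: 3; order 40: 1.
Total: 1 + 3 + 3 + 1 + 1 + 3 + 3 + 1 = 16.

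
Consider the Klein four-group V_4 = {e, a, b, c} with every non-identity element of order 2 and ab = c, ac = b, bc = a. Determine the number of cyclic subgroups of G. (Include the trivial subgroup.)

Each element a generates a cyclic subgroup ⟨a⟩; distinct elements may generate the same one (a cyclic group of order d has φ(d) generators).
Cyclic subgroups by order — order 1: 1; order 2: 3.
Total: 4.

4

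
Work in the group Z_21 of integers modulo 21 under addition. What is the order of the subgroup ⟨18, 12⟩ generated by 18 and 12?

7

|⟨18⟩| = 7 and |⟨12⟩| = 7, so |H| is a multiple of lcm(7, 7) = 7 and divides |G| = 21.
Closing under the operation: H = {0, 3, 6, 9, 12, 15, 18}, so |H| = 7.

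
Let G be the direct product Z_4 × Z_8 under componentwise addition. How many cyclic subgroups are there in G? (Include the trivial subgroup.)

14

Group the elements of G by the cyclic subgroup they generate; each cyclic subgroup of order d accounts for φ(d) elements.
Cyclic subgroups by order — order 1: 1; order 2: 3; order 4: 6; order 8: 4.
Total: 14.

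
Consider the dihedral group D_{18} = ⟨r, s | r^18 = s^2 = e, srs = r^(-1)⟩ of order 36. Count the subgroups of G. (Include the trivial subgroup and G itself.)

|G| = 36, so by Lagrange every subgroup order divides 36. Divisors: 1, 2, 3, 4, 6, 9, 12, 18, 36.
Subgroups by order — order 1: 1; order 2: 19; order 3: 1; order 4: 9; order 6: 7; order 9: 1; order 12: 3; order 18: 3; order 36: 1.
Total: 1 + 19 + 1 + 9 + 7 + 1 + 3 + 3 + 1 = 45.

45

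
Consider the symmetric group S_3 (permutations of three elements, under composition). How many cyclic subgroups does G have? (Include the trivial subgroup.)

Group the elements of G by the cyclic subgroup they generate; each cyclic subgroup of order d accounts for φ(d) elements.
Cyclic subgroups by order — order 1: 1; order 2: 3; order 3: 1.
Total: 5.

5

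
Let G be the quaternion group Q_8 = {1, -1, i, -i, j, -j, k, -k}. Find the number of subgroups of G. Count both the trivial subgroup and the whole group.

6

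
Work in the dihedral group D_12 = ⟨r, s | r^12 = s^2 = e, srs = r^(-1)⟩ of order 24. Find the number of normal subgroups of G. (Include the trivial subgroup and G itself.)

G has 34 subgroups. Checking conjugation-invariance by order — order 1: 1/1 normal; order 2: 1/13 normal; order 3: 1/1 normal; order 4: 1/7 normal; order 6: 1/5 normal; order 8: 0/3 normal; order 12: 3/3 normal; order 24: 1/1 normal.
Total normal subgroups: 9.

9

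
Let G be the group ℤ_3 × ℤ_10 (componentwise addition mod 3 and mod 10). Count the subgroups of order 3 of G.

1

|G| = 30 and 3 | 30, so subgroups of order 3 are possible by Lagrange.
The subgroups of order 3 are: {(0,0), (1,0), (2,0)}.
So G has 1 subgroup of order 3.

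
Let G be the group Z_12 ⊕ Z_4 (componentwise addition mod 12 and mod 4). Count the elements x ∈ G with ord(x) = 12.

24

An element (a,b) has order lcm(ord(a), ord(b)); count pairs with lcm equal to 12.
Enumerating gives 24 such elements.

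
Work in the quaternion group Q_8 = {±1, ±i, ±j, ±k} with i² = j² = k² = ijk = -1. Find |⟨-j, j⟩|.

|⟨-j⟩| = 4 and |⟨j⟩| = 4, so |H| is a multiple of lcm(4, 4) = 4 and divides |G| = 8.
Closing under the operation: H = {1, -1, j, -j}, so |H| = 4.

4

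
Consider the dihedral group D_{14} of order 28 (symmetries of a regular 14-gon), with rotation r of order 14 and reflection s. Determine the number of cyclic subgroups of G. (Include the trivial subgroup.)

A cyclic subgroup of order d is generated by each of its φ(d) elements of order d, so the cyclic subgroups of order d number (#elements of order d)/φ(d).
Cyclic subgroups by order — order 1: 1; order 2: 15; order 7: 1; order 14: 1.
Total: 18.

18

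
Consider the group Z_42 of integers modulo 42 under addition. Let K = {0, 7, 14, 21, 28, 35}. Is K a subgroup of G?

|K| = 6 divides |G| = 42, consistent with Lagrange.
K contains the identity, every element's inverse is in K, and K is closed under +: it is a subgroup.
In fact K = ⟨35⟩.

Yes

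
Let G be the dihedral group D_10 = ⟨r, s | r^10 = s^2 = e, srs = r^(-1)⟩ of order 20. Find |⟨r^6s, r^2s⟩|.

|⟨r^6s⟩| = 2 and |⟨r^2s⟩| = 2, so |H| is a multiple of lcm(2, 2) = 2 and divides |G| = 20.
Closing under the operation: H = {e, r^2, r^4, r^6, r^8, s, r^2s, r^4s, r^6s, r^8s}, so |H| = 10.

10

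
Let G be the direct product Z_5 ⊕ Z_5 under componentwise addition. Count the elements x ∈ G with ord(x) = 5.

24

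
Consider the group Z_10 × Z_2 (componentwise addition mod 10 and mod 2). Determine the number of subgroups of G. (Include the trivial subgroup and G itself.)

10

|G| = 20, so by Lagrange every subgroup order divides 20. Divisors: 1, 2, 4, 5, 10, 20.
Subgroups by order — order 1: 1; order 2: 3; order 4: 1; order 5: 1; order 10: 3; order 20: 1.
Total: 1 + 3 + 1 + 1 + 3 + 1 = 10.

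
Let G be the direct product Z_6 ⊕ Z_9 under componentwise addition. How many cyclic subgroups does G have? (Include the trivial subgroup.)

16

Each element a generates a cyclic subgroup ⟨a⟩; distinct elements may generate the same one (a cyclic group of order d has φ(d) generators).
Cyclic subgroups by order — order 1: 1; order 2: 1; order 3: 4; order 6: 4; order 9: 3; order 18: 3.
Total: 16.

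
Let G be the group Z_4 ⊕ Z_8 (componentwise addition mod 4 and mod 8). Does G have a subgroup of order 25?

25 does not divide |G| = 32, so by Lagrange no subgroup of order 25 exists.

No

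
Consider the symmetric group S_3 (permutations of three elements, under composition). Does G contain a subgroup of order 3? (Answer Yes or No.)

Yes

3 | 6. A subgroup of order 3 is {e, (1 2 3), (1 3 2)}.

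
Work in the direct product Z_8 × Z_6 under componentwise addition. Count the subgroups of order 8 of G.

3

|G| = 48 and 8 | 48, so subgroups of order 8 are possible by Lagrange.
The subgroups of order 8 are: {(0,0), (0,3), (2,0), (2,3), (4,0), (4,3), (6,0), (6,3)}; {(0,0), (1,0), (2,0), (3,0), (4,0), (5,0), (6,0), (7,0)}; {(0,0), (1,3), (2,0), (3,3), (4,0), (5,3), (6,0), (7,3)}.
So G has 3 subgroups of order 8.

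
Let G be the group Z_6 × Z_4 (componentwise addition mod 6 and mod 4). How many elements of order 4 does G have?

An element (a,b) has order lcm(ord(a), ord(b)); count pairs with lcm equal to 4.
Enumerating gives 4 such elements.

4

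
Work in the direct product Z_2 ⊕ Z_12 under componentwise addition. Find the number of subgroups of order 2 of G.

|G| = 24 and 2 | 24, so subgroups of order 2 are possible by Lagrange.
The subgroups of order 2 are: {(0,0), (0,6)}; {(0,0), (1,0)}; {(0,0), (1,6)}.
So G has 3 subgroups of order 2.

3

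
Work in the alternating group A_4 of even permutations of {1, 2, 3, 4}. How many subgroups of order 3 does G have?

|G| = 12 and 3 | 12, so subgroups of order 3 are possible by Lagrange.
The subgroups of order 3 are: {e, (1 2 3), (1 3 2)}; {e, (1 2 4), (1 4 2)}; {e, (1 3 4), (1 4 3)}; {e, (2 3 4), (2 4 3)}.
So G has 4 subgroups of order 3.

4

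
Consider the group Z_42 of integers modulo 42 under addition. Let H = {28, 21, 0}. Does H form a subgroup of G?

No

28 ∈ H but its inverse 14 ∉ H, so H is not a subgroup.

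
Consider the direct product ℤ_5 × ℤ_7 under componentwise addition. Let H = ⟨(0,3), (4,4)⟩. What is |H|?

35

|⟨(0,3)⟩| = 7 and |⟨(4,4)⟩| = 35, so |H| is a multiple of lcm(7, 35) = 35 and divides |G| = 35.
Closing {(0,3), (4,4)} under the group operation gives all of G, so |H| = 35.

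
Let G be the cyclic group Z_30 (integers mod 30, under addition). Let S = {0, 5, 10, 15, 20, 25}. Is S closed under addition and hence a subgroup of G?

|S| = 6 divides |G| = 30, consistent with Lagrange.
S contains the identity, every element's inverse is in S, and S is closed under +: it is a subgroup.
In fact S = ⟨5⟩.

Yes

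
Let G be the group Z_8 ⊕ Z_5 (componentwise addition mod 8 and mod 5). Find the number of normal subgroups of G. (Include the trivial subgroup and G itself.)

8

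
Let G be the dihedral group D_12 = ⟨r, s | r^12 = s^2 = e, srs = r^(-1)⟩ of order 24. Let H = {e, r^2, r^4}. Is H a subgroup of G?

No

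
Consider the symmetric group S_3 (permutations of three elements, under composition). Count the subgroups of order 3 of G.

1

|G| = 6 and 3 | 6, so subgroups of order 3 are possible by Lagrange.
The subgroups of order 3 are: {e, (1 2 3), (1 3 2)}.
So G has 1 subgroup of order 3.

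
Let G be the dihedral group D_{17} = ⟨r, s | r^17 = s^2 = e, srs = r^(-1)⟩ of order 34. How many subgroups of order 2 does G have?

17

|G| = 34 and 2 | 34, so subgroups of order 2 are possible by Lagrange.
The subgroups of order 2 are: {e, r^10s}; {e, r^11s}; {e, r^12s}; {e, r^13s}; … (17 in all).
So G has 17 subgroups of order 2.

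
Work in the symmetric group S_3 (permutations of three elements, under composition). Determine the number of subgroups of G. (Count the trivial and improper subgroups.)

6

|G| = 6, so by Lagrange every subgroup order divides 6. Divisors: 1, 2, 3, 6.
Subgroups by order — order 1: 1; order 2: 3; order 3: 1; order 6: 1.
Total: 1 + 3 + 1 + 1 = 6.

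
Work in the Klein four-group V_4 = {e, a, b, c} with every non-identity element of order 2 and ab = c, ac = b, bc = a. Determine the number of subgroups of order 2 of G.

3

|G| = 4 and 2 | 4, so subgroups of order 2 are possible by Lagrange.
The subgroups of order 2 are: {e, a}; {e, b}; {e, c}.
So G has 3 subgroups of order 2.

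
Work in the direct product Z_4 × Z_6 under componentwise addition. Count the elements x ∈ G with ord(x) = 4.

An element (a,b) has order lcm(ord(a), ord(b)); count pairs with lcm equal to 4.
Enumerating gives 4 such elements.

4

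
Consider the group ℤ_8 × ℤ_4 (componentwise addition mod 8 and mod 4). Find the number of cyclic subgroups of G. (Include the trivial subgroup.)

A cyclic subgroup of order d is generated by each of its φ(d) elements of order d, so the cyclic subgroups of order d number (#elements of order d)/φ(d).
Cyclic subgroups by order — order 1: 1; order 2: 3; order 4: 6; order 8: 4.
Total: 14.

14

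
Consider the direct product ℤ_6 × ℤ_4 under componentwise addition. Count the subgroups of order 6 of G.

3

|G| = 24 and 6 | 24, so subgroups of order 6 are possible by Lagrange.
The subgroups of order 6 are: {(0,0), (0,2), (2,0), (2,2), (4,0), (4,2)}; {(0,0), (1,0), (2,0), (3,0), (4,0), (5,0)}; {(0,0), (1,2), (2,0), (3,2), (4,0), (5,2)}.
So G has 3 subgroups of order 6.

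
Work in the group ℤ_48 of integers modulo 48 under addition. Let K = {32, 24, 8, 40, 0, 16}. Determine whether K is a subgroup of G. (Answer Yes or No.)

|K| = 6 divides |G| = 48, consistent with Lagrange.
K contains the identity, every element's inverse is in K, and K is closed under +: it is a subgroup.
In fact K = ⟨8⟩.

Yes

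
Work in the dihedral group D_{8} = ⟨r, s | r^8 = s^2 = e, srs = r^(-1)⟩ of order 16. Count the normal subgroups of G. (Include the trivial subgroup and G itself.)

7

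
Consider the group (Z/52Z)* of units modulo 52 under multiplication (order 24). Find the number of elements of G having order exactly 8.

No element of G has order 8 (even though 8 | 24).

0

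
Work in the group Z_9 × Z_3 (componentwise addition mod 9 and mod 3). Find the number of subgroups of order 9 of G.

4

|G| = 27 and 9 | 27, so subgroups of order 9 are possible by Lagrange.
The subgroups of order 9 are: {(0,0), (0,1), (0,2), (3,0), (3,1), (3,2), (6,0), (6,1), (6,2)}; {(0,0), (1,0), (2,0), (3,0), (4,0), (5,0), (6,0), (7,0), (8,0)}; {(0,0), (1,1), (2,2), (3,0), (4,1), (5,2), (6,0), (7,1), (8,2)}; {(0,0), (1,2), (2,1), (3,0), (4,2), (5,1), (6,0), (7,2), (8,1)}.
So G has 4 subgroups of order 9.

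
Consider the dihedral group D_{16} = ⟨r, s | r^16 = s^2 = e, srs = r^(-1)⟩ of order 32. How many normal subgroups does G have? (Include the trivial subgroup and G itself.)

8

G has 36 subgroups. Checking conjugation-invariance by order — order 1: 1/1 normal; order 2: 1/17 normal; order 4: 1/9 normal; order 8: 1/5 normal; order 16: 3/3 normal; order 32: 1/1 normal.
Total normal subgroups: 8.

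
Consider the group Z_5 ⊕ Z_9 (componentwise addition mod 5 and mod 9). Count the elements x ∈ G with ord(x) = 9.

6

An element (a,b) has order lcm(ord(a), ord(b)); count pairs with lcm equal to 9.
Enumerating gives 6 such elements.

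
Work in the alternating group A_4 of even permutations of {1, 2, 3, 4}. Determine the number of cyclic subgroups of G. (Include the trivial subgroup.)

8

Each element a generates a cyclic subgroup ⟨a⟩; distinct elements may generate the same one (a cyclic group of order d has φ(d) generators).
Cyclic subgroups by order — order 1: 1; order 2: 3; order 3: 4.
Total: 8.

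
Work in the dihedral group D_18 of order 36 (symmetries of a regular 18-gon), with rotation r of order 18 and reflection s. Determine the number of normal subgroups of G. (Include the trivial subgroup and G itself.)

G has 45 subgroups. Checking conjugation-invariance by order — order 1: 1/1 normal; order 2: 1/19 normal; order 3: 1/1 normal; order 4: 0/9 normal; order 6: 1/7 normal; order 9: 1/1 normal; order 12: 0/3 normal; order 18: 3/3 normal; order 36: 1/1 normal.
Total normal subgroups: 9.

9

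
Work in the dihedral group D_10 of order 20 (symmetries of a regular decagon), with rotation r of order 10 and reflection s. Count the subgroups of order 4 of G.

5

|G| = 20 and 4 | 20, so subgroups of order 4 are possible by Lagrange.
The subgroups of order 4 are: {e, r^5, r^2s, r^7s}; {e, r^5, r^3s, r^8s}; {e, r^5, r^4s, r^9s}; {e, r^5, s, r^5s}; … (5 in all).
So G has 5 subgroups of order 4.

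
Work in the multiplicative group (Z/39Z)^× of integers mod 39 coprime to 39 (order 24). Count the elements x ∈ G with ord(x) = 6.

6

The elements of order 6 are: 4, 10, 17, 23, 29, 35.
That's 6.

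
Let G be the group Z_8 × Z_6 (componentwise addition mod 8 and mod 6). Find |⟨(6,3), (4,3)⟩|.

8

|⟨(6,3)⟩| = 4 and |⟨(4,3)⟩| = 2, so |H| is a multiple of lcm(4, 2) = 4 and divides |G| = 48.
Closing under the operation: H = {(0,0), (0,3), (2,0), (2,3), (4,0), (4,3), (6,0), (6,3)}, so |H| = 8.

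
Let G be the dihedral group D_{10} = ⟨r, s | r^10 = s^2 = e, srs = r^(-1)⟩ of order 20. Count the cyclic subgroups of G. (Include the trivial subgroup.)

A cyclic subgroup of order d is generated by each of its φ(d) elements of order d, so the cyclic subgroups of order d number (#elements of order d)/φ(d).
Cyclic subgroups by order — order 1: 1; order 2: 11; order 5: 1; order 10: 1.
Total: 14.

14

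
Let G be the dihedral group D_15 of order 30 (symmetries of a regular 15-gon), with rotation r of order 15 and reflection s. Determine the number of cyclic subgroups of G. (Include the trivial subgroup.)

19

Each element a generates a cyclic subgroup ⟨a⟩; distinct elements may generate the same one (a cyclic group of order d has φ(d) generators).
Cyclic subgroups by order — order 1: 1; order 2: 15; order 3: 1; order 5: 1; order 15: 1.
Total: 19.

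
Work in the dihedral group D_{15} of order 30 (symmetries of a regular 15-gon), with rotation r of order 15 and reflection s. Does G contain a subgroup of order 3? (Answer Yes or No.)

3 | 30. A subgroup of order 3 is {e, r^5, r^10}.

Yes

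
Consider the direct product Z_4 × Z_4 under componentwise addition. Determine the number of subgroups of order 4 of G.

7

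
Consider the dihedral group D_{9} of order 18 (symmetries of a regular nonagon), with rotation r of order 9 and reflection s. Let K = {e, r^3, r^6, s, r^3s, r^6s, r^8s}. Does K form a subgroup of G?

No

|K| = 7 does not divide |G| = 18, so by Lagrange K is not a subgroup.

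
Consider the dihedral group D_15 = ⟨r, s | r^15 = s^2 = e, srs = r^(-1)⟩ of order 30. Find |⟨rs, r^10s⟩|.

10

|⟨rs⟩| = 2 and |⟨r^10s⟩| = 2, so |H| is a multiple of lcm(2, 2) = 2 and divides |G| = 30.
Closing under the operation: H = {e, r^3, r^6, r^9, r^12, rs, r^4s, r^7s, r^10s, r^13s}, so |H| = 10.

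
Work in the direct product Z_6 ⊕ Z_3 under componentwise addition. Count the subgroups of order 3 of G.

4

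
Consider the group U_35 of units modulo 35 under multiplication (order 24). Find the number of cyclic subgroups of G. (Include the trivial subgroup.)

12

Group the elements of G by the cyclic subgroup they generate; each cyclic subgroup of order d accounts for φ(d) elements.
Cyclic subgroups by order — order 1: 1; order 2: 3; order 3: 1; order 4: 2; order 6: 3; order 12: 2.
Total: 12.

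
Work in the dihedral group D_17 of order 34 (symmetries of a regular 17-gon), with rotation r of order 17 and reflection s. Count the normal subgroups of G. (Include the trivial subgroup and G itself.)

3

G has 20 subgroups. Checking conjugation-invariance by order — order 1: 1/1 normal; order 2: 0/17 normal; order 17: 1/1 normal; order 34: 1/1 normal.
Total normal subgroups: 3.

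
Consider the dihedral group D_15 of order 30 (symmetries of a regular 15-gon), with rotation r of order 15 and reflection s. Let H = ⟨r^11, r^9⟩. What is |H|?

15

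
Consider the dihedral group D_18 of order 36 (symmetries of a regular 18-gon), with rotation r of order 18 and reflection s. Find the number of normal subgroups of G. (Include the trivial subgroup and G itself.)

9

G has 45 subgroups. Checking conjugation-invariance by order — order 1: 1/1 normal; order 2: 1/19 normal; order 3: 1/1 normal; order 4: 0/9 normal; order 6: 1/7 normal; order 9: 1/1 normal; order 12: 0/3 normal; order 18: 3/3 normal; order 36: 1/1 normal.
Total normal subgroups: 9.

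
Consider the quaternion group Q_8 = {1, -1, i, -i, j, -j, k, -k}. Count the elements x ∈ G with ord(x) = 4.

6

The elements of order 4 are: i, -i, j, -j, k, -k.
That's 6.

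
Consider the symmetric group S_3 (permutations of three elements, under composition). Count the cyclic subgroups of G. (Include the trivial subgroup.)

5

Group the elements of G by the cyclic subgroup they generate; each cyclic subgroup of order d accounts for φ(d) elements.
Cyclic subgroups by order — order 1: 1; order 2: 3; order 3: 1.
Total: 5.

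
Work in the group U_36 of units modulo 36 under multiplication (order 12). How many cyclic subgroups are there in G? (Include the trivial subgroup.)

8

A cyclic subgroup of order d is generated by each of its φ(d) elements of order d, so the cyclic subgroups of order d number (#elements of order d)/φ(d).
Cyclic subgroups by order — order 1: 1; order 2: 3; order 3: 1; order 6: 3.
Total: 8.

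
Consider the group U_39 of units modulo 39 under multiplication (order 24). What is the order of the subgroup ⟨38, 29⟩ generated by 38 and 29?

12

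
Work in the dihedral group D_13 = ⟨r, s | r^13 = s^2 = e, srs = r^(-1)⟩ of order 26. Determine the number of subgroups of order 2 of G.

13

|G| = 26 and 2 | 26, so subgroups of order 2 are possible by Lagrange.
The subgroups of order 2 are: {e, r^10s}; {e, r^11s}; {e, r^12s}; {e, r^2s}; … (13 in all).
So G has 13 subgroups of order 2.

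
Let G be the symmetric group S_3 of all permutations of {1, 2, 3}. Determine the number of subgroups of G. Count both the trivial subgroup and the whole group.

6

|G| = 6, so by Lagrange every subgroup order divides 6. Divisors: 1, 2, 3, 6.
Subgroups by order — order 1: 1; order 2: 3; order 3: 1; order 6: 1.
Total: 1 + 3 + 1 + 1 = 6.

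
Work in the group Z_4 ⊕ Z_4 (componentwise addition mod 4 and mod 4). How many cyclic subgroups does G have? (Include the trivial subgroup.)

10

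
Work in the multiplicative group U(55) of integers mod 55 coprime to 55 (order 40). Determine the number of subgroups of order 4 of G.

3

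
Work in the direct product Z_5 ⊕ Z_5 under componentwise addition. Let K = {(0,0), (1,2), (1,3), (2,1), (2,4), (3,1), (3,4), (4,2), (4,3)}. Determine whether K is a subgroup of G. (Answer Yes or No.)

|K| = 9 does not divide |G| = 25, so by Lagrange K is not a subgroup.

No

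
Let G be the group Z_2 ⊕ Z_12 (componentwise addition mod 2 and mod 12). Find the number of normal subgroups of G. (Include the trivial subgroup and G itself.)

16

G is abelian, so every subgroup is normal.
G has 16 subgroups in total, hence 16 normal subgroups.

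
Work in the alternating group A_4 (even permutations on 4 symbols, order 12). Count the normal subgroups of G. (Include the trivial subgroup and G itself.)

G has 10 subgroups. Checking conjugation-invariance by order — order 1: 1/1 normal; order 2: 0/3 normal; order 3: 0/4 normal; order 4: 1/1 normal; order 12: 1/1 normal.
Total normal subgroups: 3.

3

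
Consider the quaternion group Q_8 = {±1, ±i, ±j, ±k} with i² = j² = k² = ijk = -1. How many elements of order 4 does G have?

The elements of order 4 are: i, -i, j, -j, k, -k.
That's 6.

6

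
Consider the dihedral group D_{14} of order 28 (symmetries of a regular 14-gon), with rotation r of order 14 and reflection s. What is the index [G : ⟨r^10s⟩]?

|⟨r^10s⟩| = 2 and |G| = 28.
By Lagrange, [G : H] = |G|/|H| = 28/2 = 14.

14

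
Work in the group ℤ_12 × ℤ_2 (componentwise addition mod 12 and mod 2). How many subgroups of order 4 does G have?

|G| = 24 and 4 | 24, so subgroups of order 4 are possible by Lagrange.
The subgroups of order 4 are: {(0,0), (0,1), (6,0), (6,1)}; {(0,0), (3,0), (6,0), (9,0)}; {(0,0), (3,1), (6,0), (9,1)}.
So G has 3 subgroups of order 4.

3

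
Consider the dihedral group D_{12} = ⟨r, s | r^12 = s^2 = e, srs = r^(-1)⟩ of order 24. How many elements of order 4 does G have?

2

The elements of order 4 are: r^3, r^9.
That's 2.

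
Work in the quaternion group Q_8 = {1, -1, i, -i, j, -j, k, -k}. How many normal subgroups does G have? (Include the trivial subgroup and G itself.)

6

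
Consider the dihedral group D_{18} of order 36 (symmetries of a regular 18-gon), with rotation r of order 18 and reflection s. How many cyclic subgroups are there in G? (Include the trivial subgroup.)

24

Each element a generates a cyclic subgroup ⟨a⟩; distinct elements may generate the same one (a cyclic group of order d has φ(d) generators).
Cyclic subgroups by order — order 1: 1; order 2: 19; order 3: 1; order 6: 1; order 9: 1; order 18: 1.
Total: 24.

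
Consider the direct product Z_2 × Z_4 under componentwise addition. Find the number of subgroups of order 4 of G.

3

|G| = 8 and 4 | 8, so subgroups of order 4 are possible by Lagrange.
The subgroups of order 4 are: {(0,0), (0,1), (0,2), (0,3)}; {(0,0), (0,2), (1,0), (1,2)}; {(0,0), (0,2), (1,1), (1,3)}.
So G has 3 subgroups of order 4.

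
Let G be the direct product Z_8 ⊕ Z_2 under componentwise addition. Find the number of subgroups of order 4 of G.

|G| = 16 and 4 | 16, so subgroups of order 4 are possible by Lagrange.
The subgroups of order 4 are: {(0,0), (0,1), (4,0), (4,1)}; {(0,0), (2,0), (4,0), (6,0)}; {(0,0), (2,1), (4,0), (6,1)}.
So G has 3 subgroups of order 4.

3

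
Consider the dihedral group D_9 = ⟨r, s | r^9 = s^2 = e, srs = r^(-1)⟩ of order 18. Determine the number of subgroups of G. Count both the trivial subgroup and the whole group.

16

|G| = 18, so by Lagrange every subgroup order divides 18. Divisors: 1, 2, 3, 6, 9, 18.
Subgroups by order — order 1: 1; order 2: 9; order 3: 1; order 6: 3; order 9: 1; order 18: 1.
Total: 1 + 9 + 1 + 3 + 1 + 1 = 16.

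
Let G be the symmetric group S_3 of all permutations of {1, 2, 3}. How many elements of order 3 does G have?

2

The elements of order 3 are: (1 2 3), (1 3 2).
That's 2.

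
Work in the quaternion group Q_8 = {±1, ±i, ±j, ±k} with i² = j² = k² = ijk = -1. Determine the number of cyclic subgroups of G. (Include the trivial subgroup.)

5

A cyclic subgroup of order d is generated by each of its φ(d) elements of order d, so the cyclic subgroups of order d number (#elements of order d)/φ(d).
Cyclic subgroups by order — order 1: 1; order 2: 1; order 4: 3.
Total: 5.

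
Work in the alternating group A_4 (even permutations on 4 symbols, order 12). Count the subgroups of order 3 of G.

4

|G| = 12 and 3 | 12, so subgroups of order 3 are possible by Lagrange.
The subgroups of order 3 are: {e, (1 2 3), (1 3 2)}; {e, (1 2 4), (1 4 2)}; {e, (1 3 4), (1 4 3)}; {e, (2 3 4), (2 4 3)}.
So G has 4 subgroups of order 3.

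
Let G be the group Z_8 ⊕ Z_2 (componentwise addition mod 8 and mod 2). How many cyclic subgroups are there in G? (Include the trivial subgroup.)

8

Group the elements of G by the cyclic subgroup they generate; each cyclic subgroup of order d accounts for φ(d) elements.
Cyclic subgroups by order — order 1: 1; order 2: 3; order 4: 2; order 8: 2.
Total: 8.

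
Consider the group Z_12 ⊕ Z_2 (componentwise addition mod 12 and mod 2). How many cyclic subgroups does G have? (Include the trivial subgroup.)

Each element a generates a cyclic subgroup ⟨a⟩; distinct elements may generate the same one (a cyclic group of order d has φ(d) generators).
Cyclic subgroups by order — order 1: 1; order 2: 3; order 3: 1; order 4: 2; order 6: 3; order 12: 2.
Total: 12.

12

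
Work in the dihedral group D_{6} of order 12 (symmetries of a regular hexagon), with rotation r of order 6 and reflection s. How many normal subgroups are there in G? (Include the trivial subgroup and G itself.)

7

G has 16 subgroups. Checking conjugation-invariance by order — order 1: 1/1 normal; order 2: 1/7 normal; order 3: 1/1 normal; order 4: 0/3 normal; order 6: 3/3 normal; order 12: 1/1 normal.
Total normal subgroups: 7.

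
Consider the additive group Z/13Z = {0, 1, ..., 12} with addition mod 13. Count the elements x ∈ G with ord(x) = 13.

12

In a cyclic group of order 13, the number of elements of order d (for d | 13) is φ(d).
φ(13) = 12.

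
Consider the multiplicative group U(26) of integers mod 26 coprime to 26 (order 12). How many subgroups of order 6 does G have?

|G| = 12 and 6 | 12, so subgroups of order 6 are possible by Lagrange.
The subgroups of order 6 are: {1, 3, 9, 17, 23, 25}.
So G has 1 subgroup of order 6.

1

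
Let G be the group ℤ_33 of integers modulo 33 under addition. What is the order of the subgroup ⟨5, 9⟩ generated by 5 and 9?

33

|⟨5⟩| = 33 and |⟨9⟩| = 11, so |H| is a multiple of lcm(33, 11) = 33 and divides |G| = 33.
Closing {5, 9} under the group operation gives all of G, so |H| = 33.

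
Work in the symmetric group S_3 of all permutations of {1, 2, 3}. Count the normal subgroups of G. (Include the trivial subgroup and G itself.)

G has 6 subgroups. Checking conjugation-invariance by order — order 1: 1/1 normal; order 2: 0/3 normal; order 3: 1/1 normal; order 6: 1/1 normal.
Total normal subgroups: 3.

3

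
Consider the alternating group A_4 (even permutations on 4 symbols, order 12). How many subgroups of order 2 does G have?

|G| = 12 and 2 | 12, so subgroups of order 2 are possible by Lagrange.
The subgroups of order 2 are: {e, (1 2)(3 4)}; {e, (1 3)(2 4)}; {e, (1 4)(2 3)}.
So G has 3 subgroups of order 2.

3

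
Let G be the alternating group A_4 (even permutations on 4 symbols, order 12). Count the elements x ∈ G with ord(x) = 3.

8

The elements of order 3 are: (2 3 4), (2 4 3), (1 2 3), (1 2 4), (1 3 2), (1 3 4), (1 4 2), (1 4 3).
That's 8.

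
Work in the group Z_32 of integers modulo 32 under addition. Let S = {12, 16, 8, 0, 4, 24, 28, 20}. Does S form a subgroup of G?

|S| = 8 divides |G| = 32, consistent with Lagrange.
S contains the identity, every element's inverse is in S, and S is closed under +: it is a subgroup.
In fact S = ⟨4⟩.

Yes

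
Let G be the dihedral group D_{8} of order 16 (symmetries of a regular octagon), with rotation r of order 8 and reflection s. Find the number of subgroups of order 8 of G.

|G| = 16 and 8 | 16, so subgroups of order 8 are possible by Lagrange.
The subgroups of order 8 are: {e, r, r^2, r^3, r^4, r^5, r^6, r^7}; {e, r^2, r^4, r^6, s, r^2s, r^4s, r^6s}; {e, r^2, r^4, r^6, rs, r^3s, r^5s, r^7s}.
So G has 3 subgroups of order 8.

3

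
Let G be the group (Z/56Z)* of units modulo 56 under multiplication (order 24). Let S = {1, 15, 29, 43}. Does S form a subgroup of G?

|S| = 4 divides |G| = 24, consistent with Lagrange.
S contains the identity, every element's inverse is in S, and S is closed under ·: it is a subgroup.

Yes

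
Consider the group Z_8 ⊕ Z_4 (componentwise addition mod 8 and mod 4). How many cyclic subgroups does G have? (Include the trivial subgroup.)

14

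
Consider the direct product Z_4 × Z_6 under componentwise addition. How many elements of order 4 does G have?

4

An element (a,b) has order lcm(ord(a), ord(b)); count pairs with lcm equal to 4.
Enumerating gives 4 such elements.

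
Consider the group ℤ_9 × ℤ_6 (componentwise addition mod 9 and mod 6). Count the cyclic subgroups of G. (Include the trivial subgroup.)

16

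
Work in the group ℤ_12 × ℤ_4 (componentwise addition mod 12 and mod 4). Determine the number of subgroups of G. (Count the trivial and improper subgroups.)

30

|G| = 48, so by Lagrange every subgroup order divides 48. Divisors: 1, 2, 3, 4, 6, 8, 12, 16, 24, 48.
Subgroups by order — order 1: 1; order 2: 3; order 3: 1; order 4: 7; order 6: 3; order 8: 3; order 12: 7; order 16: 1; order 24: 3; order 48: 1.
Total: 1 + 3 + 1 + 7 + 3 + 3 + 7 + 1 + 3 + 1 = 30.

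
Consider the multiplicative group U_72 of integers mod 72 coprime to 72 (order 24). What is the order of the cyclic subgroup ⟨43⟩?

Compute successive powers of 43 mod 72: 43, 49, 19, 25, 67, 1; 43^6 ≡ 1 (mod 72).
So |⟨43⟩| = 6.

6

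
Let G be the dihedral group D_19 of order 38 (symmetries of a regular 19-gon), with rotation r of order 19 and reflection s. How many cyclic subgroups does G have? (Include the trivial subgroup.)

A cyclic subgroup of order d is generated by each of its φ(d) elements of order d, so the cyclic subgroups of order d number (#elements of order d)/φ(d).
Cyclic subgroups by order — order 1: 1; order 2: 19; order 19: 1.
Total: 21.

21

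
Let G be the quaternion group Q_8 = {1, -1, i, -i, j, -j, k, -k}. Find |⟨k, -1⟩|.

|⟨k⟩| = 4 and |⟨-1⟩| = 2, so |H| is a multiple of lcm(4, 2) = 4 and divides |G| = 8.
Closing under the operation: H = {1, -1, k, -k}, so |H| = 4.

4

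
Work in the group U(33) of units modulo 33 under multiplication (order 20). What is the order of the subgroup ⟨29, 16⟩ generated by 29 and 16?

10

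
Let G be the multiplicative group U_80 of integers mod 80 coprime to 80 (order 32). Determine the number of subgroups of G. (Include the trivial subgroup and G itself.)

|G| = 32, so by Lagrange every subgroup order divides 32. Divisors: 1, 2, 4, 8, 16, 32.
Subgroups by order — order 1: 1; order 2: 7; order 4: 19; order 8: 19; order 16: 7; order 32: 1.
Total: 1 + 7 + 19 + 19 + 7 + 1 = 54.

54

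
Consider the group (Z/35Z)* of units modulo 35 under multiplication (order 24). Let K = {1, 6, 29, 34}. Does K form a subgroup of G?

|K| = 4 divides |G| = 24, consistent with Lagrange.
K contains the identity, every element's inverse is in K, and K is closed under ·: it is a subgroup.

Yes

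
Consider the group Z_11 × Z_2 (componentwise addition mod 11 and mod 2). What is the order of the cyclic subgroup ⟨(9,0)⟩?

11

The order of (9,0) in Z_11 × Z_2 is lcm(ord(9) in Z_11, ord(0) in Z_2).
ord(9) = 11 and ord(0) = 1, so |⟨(9,0)⟩| = lcm(11, 1) = 11.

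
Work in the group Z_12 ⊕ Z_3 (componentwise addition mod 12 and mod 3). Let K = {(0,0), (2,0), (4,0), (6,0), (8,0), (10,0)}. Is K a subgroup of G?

Yes

|K| = 6 divides |G| = 36, consistent with Lagrange.
K contains the identity, every element's inverse is in K, and K is closed under +: it is a subgroup.
In fact K = ⟨(10,0)⟩.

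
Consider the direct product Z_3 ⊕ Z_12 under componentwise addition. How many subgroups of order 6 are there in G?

4

|G| = 36 and 6 | 36, so subgroups of order 6 are possible by Lagrange.
The subgroups of order 6 are: {(0,0), (0,2), (0,4), (0,6), (0,8), (0,10)}; {(0,0), (0,6), (1,0), (1,6), (2,0), (2,6)}; {(0,0), (0,6), (1,4), (1,10), (2,2), (2,8)}; {(0,0), (0,6), (1,2), (1,8), (2,4), (2,10)}.
So G has 4 subgroups of order 6.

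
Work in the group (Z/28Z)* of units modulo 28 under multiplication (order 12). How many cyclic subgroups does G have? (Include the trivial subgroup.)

A cyclic subgroup of order d is generated by each of its φ(d) elements of order d, so the cyclic subgroups of order d number (#elements of order d)/φ(d).
Cyclic subgroups by order — order 1: 1; order 2: 3; order 3: 1; order 6: 3.
Total: 8.

8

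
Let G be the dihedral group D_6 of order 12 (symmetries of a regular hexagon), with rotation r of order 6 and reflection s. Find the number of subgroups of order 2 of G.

7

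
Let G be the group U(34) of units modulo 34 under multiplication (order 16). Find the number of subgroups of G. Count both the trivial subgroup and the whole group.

|G| = 16, so by Lagrange every subgroup order divides 16. Divisors: 1, 2, 4, 8, 16.
Subgroups by order — order 1: 1; order 2: 1; order 4: 1; order 8: 1; order 16: 1.
Total: 1 + 1 + 1 + 1 + 1 = 5.

5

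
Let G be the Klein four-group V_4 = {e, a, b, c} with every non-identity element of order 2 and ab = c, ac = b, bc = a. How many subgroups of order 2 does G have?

3

|G| = 4 and 2 | 4, so subgroups of order 2 are possible by Lagrange.
The subgroups of order 2 are: {e, a}; {e, b}; {e, c}.
So G has 3 subgroups of order 2.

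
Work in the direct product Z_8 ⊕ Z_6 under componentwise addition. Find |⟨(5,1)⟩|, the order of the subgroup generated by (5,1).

24

The order of (5,1) in Z_8 × Z_6 is lcm(ord(5) in Z_8, ord(1) in Z_6).
ord(5) = 8 and ord(1) = 6, so |⟨(5,1)⟩| = lcm(8, 6) = 24.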